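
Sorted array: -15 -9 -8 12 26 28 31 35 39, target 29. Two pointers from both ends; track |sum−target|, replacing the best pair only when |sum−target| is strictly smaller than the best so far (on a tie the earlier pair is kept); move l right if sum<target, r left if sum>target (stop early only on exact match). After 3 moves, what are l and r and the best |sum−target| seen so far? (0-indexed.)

l=2, r=7, best |Δ|=1

[0,8] -15+39=24 d=5 * → l++
[1,8] -9+39=30 d=1 * → r--
[1,7] -9+35=26 d=3 → l++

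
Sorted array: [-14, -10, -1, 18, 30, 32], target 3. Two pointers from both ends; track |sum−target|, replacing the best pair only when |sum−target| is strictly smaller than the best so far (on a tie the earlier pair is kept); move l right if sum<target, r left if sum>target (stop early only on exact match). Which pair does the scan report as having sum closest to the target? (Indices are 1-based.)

pair (-14, 18) with sum 4 (|Δ|=1)

l=1 r=6: -14+32=18 d=15 *, r--
l=1 r=5: -14+30=16 d=13 *, r--
l=1 r=4: -14+18=4 d=1 *, r--
l=1 r=3: -14+-1=-15 d=18, l++
l=2 r=3: -10+-1=-11 d=14, l++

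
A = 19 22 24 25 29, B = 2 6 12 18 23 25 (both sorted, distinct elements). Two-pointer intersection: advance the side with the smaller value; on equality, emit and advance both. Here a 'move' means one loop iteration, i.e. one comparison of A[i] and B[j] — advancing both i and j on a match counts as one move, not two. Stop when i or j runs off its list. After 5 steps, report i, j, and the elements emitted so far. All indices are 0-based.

i=1, j=4, emitted=[]

i=0 j=0: 19>2, j++
i=0 j=1: 19>6, j++
i=0 j=2: 19>12, j++
i=0 j=3: 19>18, j++
i=0 j=4: 19<23, i++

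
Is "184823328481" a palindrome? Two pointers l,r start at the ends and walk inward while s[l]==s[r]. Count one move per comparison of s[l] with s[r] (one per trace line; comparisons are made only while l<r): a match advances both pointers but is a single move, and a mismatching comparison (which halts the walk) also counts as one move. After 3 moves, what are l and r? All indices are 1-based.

l=4, r=9

l=1 r=12: '1'=='1', l++,r--
l=2 r=11: '8'=='8', l++,r--
l=3 r=10: '4'=='4', l++,r--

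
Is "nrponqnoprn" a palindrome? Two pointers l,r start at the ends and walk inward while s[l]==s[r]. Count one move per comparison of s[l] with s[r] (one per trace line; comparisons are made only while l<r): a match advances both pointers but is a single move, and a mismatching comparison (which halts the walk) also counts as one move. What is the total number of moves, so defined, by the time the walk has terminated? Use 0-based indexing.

5 moves

l=0 r=10: 'n'=='n', l++,r--
l=1 r=9: 'r'=='r', l++,r--
l=2 r=8: 'p'=='p', l++,r--
l=3 r=7: 'o'=='o', l++,r--
l=4 r=6: 'n'=='n', l++,r--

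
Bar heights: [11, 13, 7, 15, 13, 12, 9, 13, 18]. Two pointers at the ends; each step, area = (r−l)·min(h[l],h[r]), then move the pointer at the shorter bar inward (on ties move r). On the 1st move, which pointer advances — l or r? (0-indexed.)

l

[0,8] min(11,18)*8=88 best=88 * → l++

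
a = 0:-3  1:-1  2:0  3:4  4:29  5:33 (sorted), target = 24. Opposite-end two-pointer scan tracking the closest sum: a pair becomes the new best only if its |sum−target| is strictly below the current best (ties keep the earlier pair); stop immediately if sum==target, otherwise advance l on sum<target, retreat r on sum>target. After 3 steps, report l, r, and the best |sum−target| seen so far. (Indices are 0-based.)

l=1, r=3, best |Δ|=2

l=0 r=5: -3+33=30 d=6 *, r--
l=0 r=4: -3+29=26 d=2 *, r--
l=0 r=3: -3+4=1 d=23, l++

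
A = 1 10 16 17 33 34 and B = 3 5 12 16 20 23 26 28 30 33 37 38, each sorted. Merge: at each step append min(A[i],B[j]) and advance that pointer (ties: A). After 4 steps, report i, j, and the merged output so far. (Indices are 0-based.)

i=0 j=0: A[i]=1<=B[j]=3 take 1, i++
i=1 j=0: A[i]=10>B[j]=3 take 3, j++
i=1 j=1: A[i]=10>B[j]=5 take 5, j++
i=1 j=2: A[i]=10<=B[j]=12 take 10, i++

i=2, j=2, merged so far=[1, 3, 5, 10]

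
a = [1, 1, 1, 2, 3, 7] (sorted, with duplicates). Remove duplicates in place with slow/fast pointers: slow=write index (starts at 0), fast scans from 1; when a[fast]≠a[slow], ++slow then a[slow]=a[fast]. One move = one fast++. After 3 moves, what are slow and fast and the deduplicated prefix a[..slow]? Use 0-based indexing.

slow=0 fast=1: a[fast]=1=a[slow] dup, fast++
slow=0 fast=2: a[fast]=1=a[slow] dup, fast++
slow=0 fast=3: a[fast]=2≠a[slow]=1 write a[1]=2, slow++,fast++

slow=1, fast=4, prefix=[1, 2]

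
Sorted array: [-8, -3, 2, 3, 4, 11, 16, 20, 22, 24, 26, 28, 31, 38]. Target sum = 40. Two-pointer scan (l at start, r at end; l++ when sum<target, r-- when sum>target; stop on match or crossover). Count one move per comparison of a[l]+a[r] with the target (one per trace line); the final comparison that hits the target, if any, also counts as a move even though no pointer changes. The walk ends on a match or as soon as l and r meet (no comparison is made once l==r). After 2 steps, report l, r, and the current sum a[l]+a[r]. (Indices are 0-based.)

[0,13] -8+38=30 <40 → l++
[1,13] -3+38=35 <40 → l++

l=2, r=13, sum=40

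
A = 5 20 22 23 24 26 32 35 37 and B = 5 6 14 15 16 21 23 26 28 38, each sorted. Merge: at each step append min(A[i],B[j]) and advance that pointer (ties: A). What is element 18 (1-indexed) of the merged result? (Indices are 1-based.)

i=1 j=1: A[i]=5<=B[j]=5 take 5, i++
i=2 j=1: A[i]=20>B[j]=5 take 5, j++
i=2 j=2: A[i]=20>B[j]=6 take 6, j++
i=2 j=3: A[i]=20>B[j]=14 take 14, j++
i=2 j=4: A[i]=20>B[j]=15 take 15, j++
i=2 j=5: A[i]=20>B[j]=16 take 16, j++
i=2 j=6: A[i]=20<=B[j]=21 take 20, i++
i=3 j=6: A[i]=22>B[j]=21 take 21, j++
i=3 j=7: A[i]=22<=B[j]=23 take 22, i++
i=4 j=7: A[i]=23<=B[j]=23 take 23, i++
i=5 j=7: A[i]=24>B[j]=23 take 23, j++
i=5 j=8: A[i]=24<=B[j]=26 take 24, i++
i=6 j=8: A[i]=26<=B[j]=26 take 26, i++
i=7 j=8: A[i]=32>B[j]=26 take 26, j++
i=7 j=9: A[i]=32>B[j]=28 take 28, j++
i=7 j=10: A[i]=32<=B[j]=38 take 32, i++
i=8 j=10: A[i]=35<=B[j]=38 take 35, i++
i=9 j=10: A[i]=37<=B[j]=38 take 37, i++
i=10 j=10: A done, take B[j]=38, j++

merged[18] = 37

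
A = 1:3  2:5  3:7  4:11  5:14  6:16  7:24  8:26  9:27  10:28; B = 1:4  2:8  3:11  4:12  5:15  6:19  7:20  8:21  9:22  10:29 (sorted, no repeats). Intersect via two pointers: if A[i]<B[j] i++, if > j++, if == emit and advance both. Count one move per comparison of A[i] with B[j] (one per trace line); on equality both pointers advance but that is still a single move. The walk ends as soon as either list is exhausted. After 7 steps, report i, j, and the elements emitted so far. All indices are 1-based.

i=1 j=1: 3<4, i++
i=2 j=1: 5>4, j++
i=2 j=2: 5<8, i++
i=3 j=2: 7<8, i++
i=4 j=2: 11>8, j++
i=4 j=3: 11==11 emit, i++,j++
i=5 j=4: 14>12, j++

i=5, j=5, emitted=[11]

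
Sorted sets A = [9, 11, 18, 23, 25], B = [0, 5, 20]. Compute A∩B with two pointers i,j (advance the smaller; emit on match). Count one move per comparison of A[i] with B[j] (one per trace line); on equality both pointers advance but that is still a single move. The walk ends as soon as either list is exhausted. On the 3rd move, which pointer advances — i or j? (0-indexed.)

i

[i=0,j=0] 9>0 → j++
[i=0,j=1] 9>5 → j++
[i=0,j=2] 9<20 → i++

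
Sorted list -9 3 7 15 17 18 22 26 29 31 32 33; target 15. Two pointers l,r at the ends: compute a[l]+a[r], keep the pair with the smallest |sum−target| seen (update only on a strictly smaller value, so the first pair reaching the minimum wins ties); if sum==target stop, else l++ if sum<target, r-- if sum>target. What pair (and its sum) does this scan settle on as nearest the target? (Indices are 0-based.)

pair (-9, 26) with sum 17 (|Δ|=2)

[0,11] -9+33=24 d=9 * → r--
[0,10] -9+32=23 d=8 * → r--
[0,9] -9+31=22 d=7 * → r--
[0,8] -9+29=20 d=5 * → r--
[0,7] -9+26=17 d=2 * → r--
[0,6] -9+22=13 d=2 → l++
[1,6] 3+22=25 d=10 → r--
[1,5] 3+18=21 d=6 → r--
[1,4] 3+17=20 d=5 → r--
[1,3] 3+15=18 d=3 → r--
[1,2] 3+7=10 d=5 → l++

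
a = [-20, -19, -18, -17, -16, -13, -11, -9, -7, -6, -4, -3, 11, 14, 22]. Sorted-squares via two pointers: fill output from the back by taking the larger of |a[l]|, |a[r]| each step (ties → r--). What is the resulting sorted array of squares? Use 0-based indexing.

[0,14] |-20|<=|22| out[14]=484 → r--
[0,13] |-20|>|14| out[13]=400 → l++
[1,13] |-19|>|14| out[12]=361 → l++
[2,13] |-18|>|14| out[11]=324 → l++
[3,13] |-17|>|14| out[10]=289 → l++
[4,13] |-16|>|14| out[9]=256 → l++
[5,13] |-13|<=|14| out[8]=196 → r--
[5,12] |-13|>|11| out[7]=169 → l++
[6,12] |-11|<=|11| out[6]=121 → r--
[6,11] |-11|>|-3| out[5]=121 → l++
[7,11] |-9|>|-3| out[4]=81 → l++
[8,11] |-7|>|-3| out[3]=49 → l++
[9,11] |-6|>|-3| out[2]=36 → l++
[10,11] |-4|>|-3| out[1]=16 → l++
[11,11] |-3|<=|-3| out[0]=9 → r--

[9, 16, 36, 49, 81, 121, 121, 169, 196, 256, 289, 324, 361, 400, 484]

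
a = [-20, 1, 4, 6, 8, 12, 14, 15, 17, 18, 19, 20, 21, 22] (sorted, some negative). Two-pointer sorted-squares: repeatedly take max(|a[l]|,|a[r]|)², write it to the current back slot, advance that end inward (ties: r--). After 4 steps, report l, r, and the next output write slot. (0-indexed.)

l=0 r=13: |-20|<=|22| out[13]=484, r--
l=0 r=12: |-20|<=|21| out[12]=441, r--
l=0 r=11: |-20|<=|20| out[11]=400, r--
l=0 r=10: |-20|>|19| out[10]=400, l++

l=1, r=10, next write slot=9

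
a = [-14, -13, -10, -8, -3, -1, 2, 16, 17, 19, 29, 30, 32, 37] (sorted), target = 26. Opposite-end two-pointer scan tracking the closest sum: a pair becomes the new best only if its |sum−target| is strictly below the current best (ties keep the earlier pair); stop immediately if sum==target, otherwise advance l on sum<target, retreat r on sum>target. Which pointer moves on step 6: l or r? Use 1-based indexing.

[1,14] -14+37=23 d=3 * → l++
[2,14] -13+37=24 d=2 * → l++
[3,14] -10+37=27 d=1 * → r--
[3,13] -10+32=22 d=4 → l++
[4,13] -8+32=24 d=2 → l++
[5,13] -3+32=29 d=3 → r--

r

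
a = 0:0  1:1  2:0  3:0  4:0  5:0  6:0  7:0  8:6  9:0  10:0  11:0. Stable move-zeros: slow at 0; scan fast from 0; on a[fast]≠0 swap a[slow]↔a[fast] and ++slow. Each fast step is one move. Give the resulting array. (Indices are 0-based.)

(s=0,f=0) a[fast]=0 → fast++
(s=0,f=1) a[fast]=1≠0 swap→a[0]=1 → slow++,fast++
(s=1,f=2) a[fast]=0 → fast++
(s=1,f=3) a[fast]=0 → fast++
(s=1,f=4) a[fast]=0 → fast++
(s=1,f=5) a[fast]=0 → fast++
(s=1,f=6) a[fast]=0 → fast++
(s=1,f=7) a[fast]=0 → fast++
(s=1,f=8) a[fast]=6≠0 swap→a[1]=6 → slow++,fast++
(s=2,f=9) a[fast]=0 → fast++
(s=2,f=10) a[fast]=0 → fast++
(s=2,f=11) a[fast]=0 → fast++

[1, 6, 0, 0, 0, 0, 0, 0, 0, 0, 0, 0]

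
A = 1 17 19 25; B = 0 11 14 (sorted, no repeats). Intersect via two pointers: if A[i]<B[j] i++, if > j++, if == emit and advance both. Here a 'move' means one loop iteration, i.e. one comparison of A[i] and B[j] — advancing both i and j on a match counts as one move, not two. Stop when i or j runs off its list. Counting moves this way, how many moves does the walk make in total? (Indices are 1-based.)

4 moves

[i=1,j=1] 1>0 → j++
[i=1,j=2] 1<11 → i++
[i=2,j=2] 17>11 → j++
[i=2,j=3] 17>14 → j++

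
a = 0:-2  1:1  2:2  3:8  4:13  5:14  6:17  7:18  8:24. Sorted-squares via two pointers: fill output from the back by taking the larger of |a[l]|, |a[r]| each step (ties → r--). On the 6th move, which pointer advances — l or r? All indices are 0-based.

l=0 r=8: |-2|<=|24| out[8]=576, r--
l=0 r=7: |-2|<=|18| out[7]=324, r--
l=0 r=6: |-2|<=|17| out[6]=289, r--
l=0 r=5: |-2|<=|14| out[5]=196, r--
l=0 r=4: |-2|<=|13| out[4]=169, r--
l=0 r=3: |-2|<=|8| out[3]=64, r--

r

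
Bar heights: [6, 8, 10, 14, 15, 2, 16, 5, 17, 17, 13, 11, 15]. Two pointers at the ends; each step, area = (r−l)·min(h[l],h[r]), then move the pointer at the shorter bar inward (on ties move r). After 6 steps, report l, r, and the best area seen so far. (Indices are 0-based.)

l=4, r=10, best area=126

l=0 r=12: min(6,15)*12=72 best=72 *, l++
l=1 r=12: min(8,15)*11=88 best=88 *, l++
l=2 r=12: min(10,15)*10=100 best=100 *, l++
l=3 r=12: min(14,15)*9=126 best=126 *, l++
l=4 r=12: min(15,15)*8=120 best=126, r--
l=4 r=11: min(15,11)*7=77 best=126, r--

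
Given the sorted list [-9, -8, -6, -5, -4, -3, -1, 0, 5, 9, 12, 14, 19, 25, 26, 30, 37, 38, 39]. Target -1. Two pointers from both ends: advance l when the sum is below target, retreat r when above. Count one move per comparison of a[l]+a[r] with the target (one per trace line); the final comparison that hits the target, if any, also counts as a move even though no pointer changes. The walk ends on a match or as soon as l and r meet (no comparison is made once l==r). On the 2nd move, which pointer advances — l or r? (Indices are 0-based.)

r

l=0 r=18: -9+39=30 >-1, r--
l=0 r=17: -9+38=29 >-1, r--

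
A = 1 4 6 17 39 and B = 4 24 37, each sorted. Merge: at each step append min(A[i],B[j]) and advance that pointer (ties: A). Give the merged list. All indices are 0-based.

[1, 4, 4, 6, 17, 24, 37, 39]

i=0 j=0: A[i]=1<=B[j]=4 take 1, i++
i=1 j=0: A[i]=4<=B[j]=4 take 4, i++
i=2 j=0: A[i]=6>B[j]=4 take 4, j++
i=2 j=1: A[i]=6<=B[j]=24 take 6, i++
i=3 j=1: A[i]=17<=B[j]=24 take 17, i++
i=4 j=1: A[i]=39>B[j]=24 take 24, j++
i=4 j=2: A[i]=39>B[j]=37 take 37, j++
i=4 j=3: B done, take A[i]=39, i++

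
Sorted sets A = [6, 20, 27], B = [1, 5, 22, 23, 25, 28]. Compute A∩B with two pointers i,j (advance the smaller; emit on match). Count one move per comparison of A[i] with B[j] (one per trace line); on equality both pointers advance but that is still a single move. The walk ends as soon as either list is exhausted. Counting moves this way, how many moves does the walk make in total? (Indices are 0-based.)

[i=0,j=0] 6>1 → j++
[i=0,j=1] 6>5 → j++
[i=0,j=2] 6<22 → i++
[i=1,j=2] 20<22 → i++
[i=2,j=2] 27>22 → j++
[i=2,j=3] 27>23 → j++
[i=2,j=4] 27>25 → j++
[i=2,j=5] 27<28 → i++

8 moves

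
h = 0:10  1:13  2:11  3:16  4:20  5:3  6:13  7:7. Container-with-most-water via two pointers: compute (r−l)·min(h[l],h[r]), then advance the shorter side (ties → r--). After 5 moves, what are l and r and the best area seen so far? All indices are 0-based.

l=2, r=4, best area=65

l=0 r=7: min(10,7)*7=49 best=49 *, r--
l=0 r=6: min(10,13)*6=60 best=60 *, l++
l=1 r=6: min(13,13)*5=65 best=65 *, r--
l=1 r=5: min(13,3)*4=12 best=65, r--
l=1 r=4: min(13,20)*3=39 best=65, l++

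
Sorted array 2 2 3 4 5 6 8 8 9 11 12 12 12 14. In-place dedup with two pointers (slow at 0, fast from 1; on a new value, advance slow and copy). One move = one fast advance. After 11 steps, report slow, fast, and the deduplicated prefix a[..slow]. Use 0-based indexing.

slow=8, fast=12, prefix=[2, 3, 4, 5, 6, 8, 9, 11, 12]

slow=0 fast=1: a[fast]=2=a[slow] dup, fast++
slow=0 fast=2: a[fast]=3≠a[slow]=2 write a[1]=3, slow++,fast++
slow=1 fast=3: a[fast]=4≠a[slow]=3 write a[2]=4, slow++,fast++
slow=2 fast=4: a[fast]=5≠a[slow]=4 write a[3]=5, slow++,fast++
slow=3 fast=5: a[fast]=6≠a[slow]=5 write a[4]=6, slow++,fast++
slow=4 fast=6: a[fast]=8≠a[slow]=6 write a[5]=8, slow++,fast++
slow=5 fast=7: a[fast]=8=a[slow] dup, fast++
slow=5 fast=8: a[fast]=9≠a[slow]=8 write a[6]=9, slow++,fast++
slow=6 fast=9: a[fast]=11≠a[slow]=9 write a[7]=11, slow++,fast++
slow=7 fast=10: a[fast]=12≠a[slow]=11 write a[8]=12, slow++,fast++
slow=8 fast=11: a[fast]=12=a[slow] dup, fast++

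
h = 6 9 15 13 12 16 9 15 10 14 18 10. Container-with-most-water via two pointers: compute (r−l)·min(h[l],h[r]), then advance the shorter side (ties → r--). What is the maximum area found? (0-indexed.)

max area = 120

l=0 r=11: min(6,10)*11=66 best=66 *, l++
l=1 r=11: min(9,10)*10=90 best=90 *, l++
l=2 r=11: min(15,10)*9=90 best=90, r--
l=2 r=10: min(15,18)*8=120 best=120 *, l++
l=3 r=10: min(13,18)*7=91 best=120, l++
l=4 r=10: min(12,18)*6=72 best=120, l++
l=5 r=10: min(16,18)*5=80 best=120, l++
l=6 r=10: min(9,18)*4=36 best=120, l++
l=7 r=10: min(15,18)*3=45 best=120, l++
l=8 r=10: min(10,18)*2=20 best=120, l++
l=9 r=10: min(14,18)*1=14 best=120, l++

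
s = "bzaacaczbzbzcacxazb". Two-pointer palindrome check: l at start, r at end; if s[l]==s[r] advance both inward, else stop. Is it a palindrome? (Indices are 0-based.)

not a palindrome (mismatch at 3,15)

l=0 r=18: 'b'=='b', l++,r--
l=1 r=17: 'z'=='z', l++,r--
l=2 r=16: 'a'=='a', l++,r--
l=3 r=15: 'a'!='x', stop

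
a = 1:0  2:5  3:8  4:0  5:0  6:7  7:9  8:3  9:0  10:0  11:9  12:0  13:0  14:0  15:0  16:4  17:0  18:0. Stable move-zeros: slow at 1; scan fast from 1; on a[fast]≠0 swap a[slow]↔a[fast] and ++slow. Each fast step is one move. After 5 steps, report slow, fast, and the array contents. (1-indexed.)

(s=1,f=1) a[fast]=0 → fast++
(s=1,f=2) a[fast]=5≠0 swap→a[1]=5 → slow++,fast++
(s=2,f=3) a[fast]=8≠0 swap→a[2]=8 → slow++,fast++
(s=3,f=4) a[fast]=0 → fast++
(s=3,f=5) a[fast]=0 → fast++

slow=3, fast=6, a=[5, 8, 0, 0, 0, 7, 9, 3, 0, 0, 9, 0, 0, 0, 0, 4, 0, 0]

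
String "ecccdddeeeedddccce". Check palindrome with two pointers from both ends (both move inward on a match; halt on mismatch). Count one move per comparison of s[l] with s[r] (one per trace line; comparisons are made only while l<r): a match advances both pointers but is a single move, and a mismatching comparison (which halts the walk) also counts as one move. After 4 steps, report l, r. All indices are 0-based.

l=4, r=13

l=0 r=17: 'e'=='e', l++,r--
l=1 r=16: 'c'=='c', l++,r--
l=2 r=15: 'c'=='c', l++,r--
l=3 r=14: 'c'=='c', l++,r--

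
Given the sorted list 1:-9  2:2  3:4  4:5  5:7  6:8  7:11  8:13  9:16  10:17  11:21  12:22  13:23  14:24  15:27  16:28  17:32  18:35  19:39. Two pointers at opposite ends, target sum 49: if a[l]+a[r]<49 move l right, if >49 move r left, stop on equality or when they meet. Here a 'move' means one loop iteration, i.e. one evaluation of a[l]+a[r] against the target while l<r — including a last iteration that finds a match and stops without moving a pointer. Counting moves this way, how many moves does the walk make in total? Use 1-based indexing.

[1,19] -9+39=30 <49 → l++
[2,19] 2+39=41 <49 → l++
[3,19] 4+39=43 <49 → l++
[4,19] 5+39=44 <49 → l++
[5,19] 7+39=46 <49 → l++
[6,19] 8+39=47 <49 → l++
[7,19] 11+39=50 >49 → r--
[7,18] 11+35=46 <49 → l++
[8,18] 13+35=48 <49 → l++
[9,18] 16+35=51 >49 → r--
[9,17] 16+32=48 <49 → l++
[10,17] 17+32=49 → found

12 moves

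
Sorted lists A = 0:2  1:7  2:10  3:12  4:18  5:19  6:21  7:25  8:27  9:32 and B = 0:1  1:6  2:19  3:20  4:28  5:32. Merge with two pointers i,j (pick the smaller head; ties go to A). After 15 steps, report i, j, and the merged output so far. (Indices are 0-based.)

[i=0,j=0] A[i]=2>B[j]=1 take 1 → j++
[i=0,j=1] A[i]=2<=B[j]=6 take 2 → i++
[i=1,j=1] A[i]=7>B[j]=6 take 6 → j++
[i=1,j=2] A[i]=7<=B[j]=19 take 7 → i++
[i=2,j=2] A[i]=10<=B[j]=19 take 10 → i++
[i=3,j=2] A[i]=12<=B[j]=19 take 12 → i++
[i=4,j=2] A[i]=18<=B[j]=19 take 18 → i++
[i=5,j=2] A[i]=19<=B[j]=19 take 19 → i++
[i=6,j=2] A[i]=21>B[j]=19 take 19 → j++
[i=6,j=3] A[i]=21>B[j]=20 take 20 → j++
[i=6,j=4] A[i]=21<=B[j]=28 take 21 → i++
[i=7,j=4] A[i]=25<=B[j]=28 take 25 → i++
[i=8,j=4] A[i]=27<=B[j]=28 take 27 → i++
[i=9,j=4] A[i]=32>B[j]=28 take 28 → j++
[i=9,j=5] A[i]=32<=B[j]=32 take 32 → i++

i=10, j=5, merged so far=[1, 2, 6, 7, 10, 12, 18, 19, 19, 20, 21, 25, 27, 28, 32]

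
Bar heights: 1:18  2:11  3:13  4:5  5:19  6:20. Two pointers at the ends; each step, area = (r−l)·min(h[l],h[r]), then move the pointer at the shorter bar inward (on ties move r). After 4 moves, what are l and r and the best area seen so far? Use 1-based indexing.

l=1 r=6: min(18,20)*5=90 best=90 *, l++
l=2 r=6: min(11,20)*4=44 best=90, l++
l=3 r=6: min(13,20)*3=39 best=90, l++
l=4 r=6: min(5,20)*2=10 best=90, l++

l=5, r=6, best area=90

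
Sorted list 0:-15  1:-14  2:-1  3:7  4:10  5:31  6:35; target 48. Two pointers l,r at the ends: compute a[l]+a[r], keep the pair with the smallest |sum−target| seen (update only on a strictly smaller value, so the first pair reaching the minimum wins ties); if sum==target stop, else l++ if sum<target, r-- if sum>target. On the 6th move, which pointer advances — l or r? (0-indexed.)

r

[0,6] -15+35=20 d=28 * → l++
[1,6] -14+35=21 d=27 * → l++
[2,6] -1+35=34 d=14 * → l++
[3,6] 7+35=42 d=6 * → l++
[4,6] 10+35=45 d=3 * → l++
[5,6] 31+35=66 d=18 → r--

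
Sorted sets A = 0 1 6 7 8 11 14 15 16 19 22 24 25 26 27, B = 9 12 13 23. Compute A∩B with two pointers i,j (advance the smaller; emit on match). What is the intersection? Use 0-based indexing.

i=0 j=0: 0<9, i++
i=1 j=0: 1<9, i++
i=2 j=0: 6<9, i++
i=3 j=0: 7<9, i++
i=4 j=0: 8<9, i++
i=5 j=0: 11>9, j++
i=5 j=1: 11<12, i++
i=6 j=1: 14>12, j++
i=6 j=2: 14>13, j++
i=6 j=3: 14<23, i++
i=7 j=3: 15<23, i++
i=8 j=3: 16<23, i++
i=9 j=3: 19<23, i++
i=10 j=3: 22<23, i++
i=11 j=3: 24>23, j++

intersection = []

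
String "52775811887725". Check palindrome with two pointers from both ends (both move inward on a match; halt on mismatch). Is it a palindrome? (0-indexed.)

not a palindrome (mismatch at 4,9)

[0,13] '5'=='5' → l++,r--
[1,12] '2'=='2' → l++,r--
[2,11] '7'=='7' → l++,r--
[3,10] '7'=='7' → l++,r--
[4,9] '5'!='8' → stop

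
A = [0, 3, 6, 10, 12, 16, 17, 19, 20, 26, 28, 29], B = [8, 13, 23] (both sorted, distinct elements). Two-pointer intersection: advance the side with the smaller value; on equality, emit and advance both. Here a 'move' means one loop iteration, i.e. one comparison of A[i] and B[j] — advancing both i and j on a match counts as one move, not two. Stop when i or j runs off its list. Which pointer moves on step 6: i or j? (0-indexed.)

i

[i=0,j=0] 0<8 → i++
[i=1,j=0] 3<8 → i++
[i=2,j=0] 6<8 → i++
[i=3,j=0] 10>8 → j++
[i=3,j=1] 10<13 → i++
[i=4,j=1] 12<13 → i++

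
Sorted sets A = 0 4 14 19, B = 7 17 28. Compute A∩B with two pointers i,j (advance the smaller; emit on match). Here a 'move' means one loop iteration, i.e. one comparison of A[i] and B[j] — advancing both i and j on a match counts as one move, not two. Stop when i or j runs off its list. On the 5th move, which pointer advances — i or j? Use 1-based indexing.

j

[i=1,j=1] 0<7 → i++
[i=2,j=1] 4<7 → i++
[i=3,j=1] 14>7 → j++
[i=3,j=2] 14<17 → i++
[i=4,j=2] 19>17 → j++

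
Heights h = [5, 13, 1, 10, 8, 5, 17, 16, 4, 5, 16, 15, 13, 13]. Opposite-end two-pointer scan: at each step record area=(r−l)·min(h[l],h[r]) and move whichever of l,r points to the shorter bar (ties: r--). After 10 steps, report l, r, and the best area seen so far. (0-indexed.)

[0,13] min(5,13)*13=65 best=65 * → l++
[1,13] min(13,13)*12=156 best=156 * → r--
[1,12] min(13,13)*11=143 best=156 → r--
[1,11] min(13,15)*10=130 best=156 → l++
[2,11] min(1,15)*9=9 best=156 → l++
[3,11] min(10,15)*8=80 best=156 → l++
[4,11] min(8,15)*7=56 best=156 → l++
[5,11] min(5,15)*6=30 best=156 → l++
[6,11] min(17,15)*5=75 best=156 → r--
[6,10] min(17,16)*4=64 best=156 → r--

l=6, r=9, best area=156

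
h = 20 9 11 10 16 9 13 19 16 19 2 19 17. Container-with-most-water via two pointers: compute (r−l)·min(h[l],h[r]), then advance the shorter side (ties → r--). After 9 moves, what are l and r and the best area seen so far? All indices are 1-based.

l=1, r=4, best area=209

[1,13] min(20,17)*12=204 best=204 * → r--
[1,12] min(20,19)*11=209 best=209 * → r--
[1,11] min(20,2)*10=20 best=209 → r--
[1,10] min(20,19)*9=171 best=209 → r--
[1,9] min(20,16)*8=128 best=209 → r--
[1,8] min(20,19)*7=133 best=209 → r--
[1,7] min(20,13)*6=78 best=209 → r--
[1,6] min(20,9)*5=45 best=209 → r--
[1,5] min(20,16)*4=64 best=209 → r--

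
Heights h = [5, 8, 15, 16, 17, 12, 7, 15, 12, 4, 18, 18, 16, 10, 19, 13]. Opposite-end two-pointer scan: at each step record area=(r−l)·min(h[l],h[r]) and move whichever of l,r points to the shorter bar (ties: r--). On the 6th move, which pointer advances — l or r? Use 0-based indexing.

[0,15] min(5,13)*15=75 best=75 * → l++
[1,15] min(8,13)*14=112 best=112 * → l++
[2,15] min(15,13)*13=169 best=169 * → r--
[2,14] min(15,19)*12=180 best=180 * → l++
[3,14] min(16,19)*11=176 best=180 → l++
[4,14] min(17,19)*10=170 best=180 → l++

l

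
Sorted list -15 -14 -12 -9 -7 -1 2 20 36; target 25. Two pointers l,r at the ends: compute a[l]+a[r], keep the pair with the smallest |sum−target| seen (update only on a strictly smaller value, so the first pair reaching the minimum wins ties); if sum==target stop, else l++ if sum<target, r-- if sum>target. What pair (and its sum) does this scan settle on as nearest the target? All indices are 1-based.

[1,9] -15+36=21 d=4 * → l++
[2,9] -14+36=22 d=3 * → l++
[3,9] -12+36=24 d=1 * → l++
[4,9] -9+36=27 d=2 → r--
[4,8] -9+20=11 d=14 → l++
[5,8] -7+20=13 d=12 → l++
[6,8] -1+20=19 d=6 → l++
[7,8] 2+20=22 d=3 → l++

pair (-12, 36) with sum 24 (|Δ|=1)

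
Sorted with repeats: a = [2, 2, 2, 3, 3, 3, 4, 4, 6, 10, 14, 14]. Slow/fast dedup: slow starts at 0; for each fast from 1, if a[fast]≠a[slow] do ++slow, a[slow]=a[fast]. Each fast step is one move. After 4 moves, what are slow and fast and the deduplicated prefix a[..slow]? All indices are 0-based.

slow=0 fast=1: a[fast]=2=a[slow] dup, fast++
slow=0 fast=2: a[fast]=2=a[slow] dup, fast++
slow=0 fast=3: a[fast]=3≠a[slow]=2 write a[1]=3, slow++,fast++
slow=1 fast=4: a[fast]=3=a[slow] dup, fast++

slow=1, fast=5, prefix=[2, 3]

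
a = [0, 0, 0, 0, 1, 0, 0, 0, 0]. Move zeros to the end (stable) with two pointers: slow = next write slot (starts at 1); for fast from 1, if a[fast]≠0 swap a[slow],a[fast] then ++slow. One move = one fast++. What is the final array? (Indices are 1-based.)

[1, 0, 0, 0, 0, 0, 0, 0, 0]

(s=1,f=1) a[fast]=0 → fast++
(s=1,f=2) a[fast]=0 → fast++
(s=1,f=3) a[fast]=0 → fast++
(s=1,f=4) a[fast]=0 → fast++
(s=1,f=5) a[fast]=1≠0 swap→a[1]=1 → slow++,fast++
(s=2,f=6) a[fast]=0 → fast++
(s=2,f=7) a[fast]=0 → fast++
(s=2,f=8) a[fast]=0 → fast++
(s=2,f=9) a[fast]=0 → fast++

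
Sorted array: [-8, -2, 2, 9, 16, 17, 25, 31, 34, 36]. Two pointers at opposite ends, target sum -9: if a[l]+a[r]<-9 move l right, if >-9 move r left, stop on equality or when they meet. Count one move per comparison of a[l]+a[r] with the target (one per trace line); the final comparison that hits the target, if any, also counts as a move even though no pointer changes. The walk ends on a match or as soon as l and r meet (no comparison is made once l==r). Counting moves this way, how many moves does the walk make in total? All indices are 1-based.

l=1 r=10: -8+36=28 >-9, r--
l=1 r=9: -8+34=26 >-9, r--
l=1 r=8: -8+31=23 >-9, r--
l=1 r=7: -8+25=17 >-9, r--
l=1 r=6: -8+17=9 >-9, r--
l=1 r=5: -8+16=8 >-9, r--
l=1 r=4: -8+9=1 >-9, r--
l=1 r=3: -8+2=-6 >-9, r--
l=1 r=2: -8+-2=-10 <-9, l++

9 moves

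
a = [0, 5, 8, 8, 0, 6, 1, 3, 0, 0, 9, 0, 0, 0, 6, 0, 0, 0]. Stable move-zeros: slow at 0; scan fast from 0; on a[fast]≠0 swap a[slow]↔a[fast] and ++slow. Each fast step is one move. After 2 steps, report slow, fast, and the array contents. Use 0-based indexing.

(s=0,f=0) a[fast]=0 → fast++
(s=0,f=1) a[fast]=5≠0 swap→a[0]=5 → slow++,fast++

slow=1, fast=2, a=[5, 0, 8, 8, 0, 6, 1, 3, 0, 0, 9, 0, 0, 0, 6, 0, 0, 0]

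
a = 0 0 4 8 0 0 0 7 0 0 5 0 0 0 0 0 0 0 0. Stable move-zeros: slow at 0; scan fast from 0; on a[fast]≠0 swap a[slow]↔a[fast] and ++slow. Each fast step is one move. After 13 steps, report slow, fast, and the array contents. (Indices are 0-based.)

slow=0 fast=0: a[fast]=0, fast++
slow=0 fast=1: a[fast]=0, fast++
slow=0 fast=2: a[fast]=4≠0 swap→a[0]=4, slow++,fast++
slow=1 fast=3: a[fast]=8≠0 swap→a[1]=8, slow++,fast++
slow=2 fast=4: a[fast]=0, fast++
slow=2 fast=5: a[fast]=0, fast++
slow=2 fast=6: a[fast]=0, fast++
slow=2 fast=7: a[fast]=7≠0 swap→a[2]=7, slow++,fast++
slow=3 fast=8: a[fast]=0, fast++
slow=3 fast=9: a[fast]=0, fast++
slow=3 fast=10: a[fast]=5≠0 swap→a[3]=5, slow++,fast++
slow=4 fast=11: a[fast]=0, fast++
slow=4 fast=12: a[fast]=0, fast++

slow=4, fast=13, a=[4, 8, 7, 5, 0, 0, 0, 0, 0, 0, 0, 0, 0, 0, 0, 0, 0, 0, 0]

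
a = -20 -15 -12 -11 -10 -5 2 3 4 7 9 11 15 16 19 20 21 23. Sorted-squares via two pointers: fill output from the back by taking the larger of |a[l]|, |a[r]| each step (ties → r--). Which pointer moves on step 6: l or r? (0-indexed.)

r

l=0 r=17: |-20|<=|23| out[17]=529, r--
l=0 r=16: |-20|<=|21| out[16]=441, r--
l=0 r=15: |-20|<=|20| out[15]=400, r--
l=0 r=14: |-20|>|19| out[14]=400, l++
l=1 r=14: |-15|<=|19| out[13]=361, r--
l=1 r=13: |-15|<=|16| out[12]=256, r--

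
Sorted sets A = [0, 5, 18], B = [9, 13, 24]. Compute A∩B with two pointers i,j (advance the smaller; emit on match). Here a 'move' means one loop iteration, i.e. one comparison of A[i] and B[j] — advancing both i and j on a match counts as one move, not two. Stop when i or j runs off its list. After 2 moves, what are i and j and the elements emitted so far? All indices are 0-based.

i=0 j=0: 0<9, i++
i=1 j=0: 5<9, i++

i=2, j=0, emitted=[]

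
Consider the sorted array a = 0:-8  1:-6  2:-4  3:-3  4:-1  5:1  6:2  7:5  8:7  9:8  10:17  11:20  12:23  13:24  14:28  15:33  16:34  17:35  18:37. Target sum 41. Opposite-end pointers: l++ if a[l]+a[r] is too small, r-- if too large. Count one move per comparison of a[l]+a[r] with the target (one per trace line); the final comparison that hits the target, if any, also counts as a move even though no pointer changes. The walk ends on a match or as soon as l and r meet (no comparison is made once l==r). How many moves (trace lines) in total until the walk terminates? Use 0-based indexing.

11 moves

[0,18] -8+37=29 <41 → l++
[1,18] -6+37=31 <41 → l++
[2,18] -4+37=33 <41 → l++
[3,18] -3+37=34 <41 → l++
[4,18] -1+37=36 <41 → l++
[5,18] 1+37=38 <41 → l++
[6,18] 2+37=39 <41 → l++
[7,18] 5+37=42 >41 → r--
[7,17] 5+35=40 <41 → l++
[8,17] 7+35=42 >41 → r--
[8,16] 7+34=41 → found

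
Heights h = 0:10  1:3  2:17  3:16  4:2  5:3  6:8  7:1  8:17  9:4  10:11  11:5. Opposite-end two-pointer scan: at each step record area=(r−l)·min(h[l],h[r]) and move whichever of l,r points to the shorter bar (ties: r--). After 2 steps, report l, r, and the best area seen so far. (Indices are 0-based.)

l=1, r=10, best area=100

[0,11] min(10,5)*11=55 best=55 * → r--
[0,10] min(10,11)*10=100 best=100 * → l++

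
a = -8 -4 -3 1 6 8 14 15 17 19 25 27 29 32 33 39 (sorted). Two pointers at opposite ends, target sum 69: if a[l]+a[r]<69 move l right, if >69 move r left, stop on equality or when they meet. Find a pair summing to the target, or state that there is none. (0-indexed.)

no pair

[0,15] -8+39=31 <69 → l++
[1,15] -4+39=35 <69 → l++
[2,15] -3+39=36 <69 → l++
[3,15] 1+39=40 <69 → l++
[4,15] 6+39=45 <69 → l++
[5,15] 8+39=47 <69 → l++
[6,15] 14+39=53 <69 → l++
[7,15] 15+39=54 <69 → l++
[8,15] 17+39=56 <69 → l++
[9,15] 19+39=58 <69 → l++
[10,15] 25+39=64 <69 → l++
[11,15] 27+39=66 <69 → l++
[12,15] 29+39=68 <69 → l++
[13,15] 32+39=71 >69 → r--
[13,14] 32+33=65 <69 → l++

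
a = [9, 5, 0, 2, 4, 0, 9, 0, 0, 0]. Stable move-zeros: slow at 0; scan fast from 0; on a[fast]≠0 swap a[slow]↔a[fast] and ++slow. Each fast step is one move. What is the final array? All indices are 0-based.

(s=0,f=0) a[fast]=9≠0 swap→a[0]=9 → slow++,fast++
(s=1,f=1) a[fast]=5≠0 swap→a[1]=5 → slow++,fast++
(s=2,f=2) a[fast]=0 → fast++
(s=2,f=3) a[fast]=2≠0 swap→a[2]=2 → slow++,fast++
(s=3,f=4) a[fast]=4≠0 swap→a[3]=4 → slow++,fast++
(s=4,f=5) a[fast]=0 → fast++
(s=4,f=6) a[fast]=9≠0 swap→a[4]=9 → slow++,fast++
(s=5,f=7) a[fast]=0 → fast++
(s=5,f=8) a[fast]=0 → fast++
(s=5,f=9) a[fast]=0 → fast++

[9, 5, 2, 4, 9, 0, 0, 0, 0, 0]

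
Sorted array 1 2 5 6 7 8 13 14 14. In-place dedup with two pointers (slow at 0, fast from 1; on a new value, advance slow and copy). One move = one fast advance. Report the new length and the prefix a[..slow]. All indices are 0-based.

length 8; prefix = [1, 2, 5, 6, 7, 8, 13, 14]

slow=0 fast=1: a[fast]=2≠a[slow]=1 write a[1]=2, slow++,fast++
slow=1 fast=2: a[fast]=5≠a[slow]=2 write a[2]=5, slow++,fast++
slow=2 fast=3: a[fast]=6≠a[slow]=5 write a[3]=6, slow++,fast++
slow=3 fast=4: a[fast]=7≠a[slow]=6 write a[4]=7, slow++,fast++
slow=4 fast=5: a[fast]=8≠a[slow]=7 write a[5]=8, slow++,fast++
slow=5 fast=6: a[fast]=13≠a[slow]=8 write a[6]=13, slow++,fast++
slow=6 fast=7: a[fast]=14≠a[slow]=13 write a[7]=14, slow++,fast++
slow=7 fast=8: a[fast]=14=a[slow] dup, fast++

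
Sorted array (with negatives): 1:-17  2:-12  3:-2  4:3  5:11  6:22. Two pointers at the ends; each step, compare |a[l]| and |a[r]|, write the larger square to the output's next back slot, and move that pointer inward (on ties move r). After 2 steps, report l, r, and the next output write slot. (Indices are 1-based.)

l=1 r=6: |-17|<=|22| out[6]=484, r--
l=1 r=5: |-17|>|11| out[5]=289, l++

l=2, r=5, next write slot=4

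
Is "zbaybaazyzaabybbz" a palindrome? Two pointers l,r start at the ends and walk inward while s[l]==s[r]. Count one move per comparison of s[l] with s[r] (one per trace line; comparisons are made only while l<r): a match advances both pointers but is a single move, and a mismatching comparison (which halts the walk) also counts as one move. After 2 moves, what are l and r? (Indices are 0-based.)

l=2, r=14

l=0 r=16: 'z'=='z', l++,r--
l=1 r=15: 'b'=='b', l++,r--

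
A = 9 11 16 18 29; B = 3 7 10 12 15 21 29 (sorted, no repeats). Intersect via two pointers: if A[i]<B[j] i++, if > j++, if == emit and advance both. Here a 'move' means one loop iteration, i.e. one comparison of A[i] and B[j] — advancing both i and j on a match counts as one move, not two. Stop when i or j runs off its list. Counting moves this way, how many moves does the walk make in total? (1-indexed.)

[i=1,j=1] 9>3 → j++
[i=1,j=2] 9>7 → j++
[i=1,j=3] 9<10 → i++
[i=2,j=3] 11>10 → j++
[i=2,j=4] 11<12 → i++
[i=3,j=4] 16>12 → j++
[i=3,j=5] 16>15 → j++
[i=3,j=6] 16<21 → i++
[i=4,j=6] 18<21 → i++
[i=5,j=6] 29>21 → j++
[i=5,j=7] 29==29 emit → i++,j++

11 moves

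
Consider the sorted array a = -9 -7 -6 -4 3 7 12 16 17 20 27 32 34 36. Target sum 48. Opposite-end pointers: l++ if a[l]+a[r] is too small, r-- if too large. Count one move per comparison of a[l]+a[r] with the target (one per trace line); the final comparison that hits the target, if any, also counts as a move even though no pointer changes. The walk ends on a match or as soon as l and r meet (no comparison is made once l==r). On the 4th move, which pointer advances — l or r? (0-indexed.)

l

[0,13] -9+36=27 <48 → l++
[1,13] -7+36=29 <48 → l++
[2,13] -6+36=30 <48 → l++
[3,13] -4+36=32 <48 → l++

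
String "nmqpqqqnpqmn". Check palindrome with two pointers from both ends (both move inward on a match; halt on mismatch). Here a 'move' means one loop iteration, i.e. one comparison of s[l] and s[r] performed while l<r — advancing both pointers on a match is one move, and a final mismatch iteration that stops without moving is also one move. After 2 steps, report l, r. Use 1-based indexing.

l=3, r=10

[1,12] 'n'=='n' → l++,r--
[2,11] 'm'=='m' → l++,r--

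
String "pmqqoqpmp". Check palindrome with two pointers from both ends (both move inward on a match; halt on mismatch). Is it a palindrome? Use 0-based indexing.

[0,8] 'p'=='p' → l++,r--
[1,7] 'm'=='m' → l++,r--
[2,6] 'q'!='p' → stop

not a palindrome (mismatch at 2,6)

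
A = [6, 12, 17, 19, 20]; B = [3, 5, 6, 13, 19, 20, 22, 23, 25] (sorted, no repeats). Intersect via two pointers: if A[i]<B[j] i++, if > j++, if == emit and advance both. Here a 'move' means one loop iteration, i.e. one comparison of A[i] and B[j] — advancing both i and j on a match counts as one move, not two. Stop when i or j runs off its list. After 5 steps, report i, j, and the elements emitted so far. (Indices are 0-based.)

i=2, j=4, emitted=[6]

[i=0,j=0] 6>3 → j++
[i=0,j=1] 6>5 → j++
[i=0,j=2] 6==6 emit → i++,j++
[i=1,j=3] 12<13 → i++
[i=2,j=3] 17>13 → j++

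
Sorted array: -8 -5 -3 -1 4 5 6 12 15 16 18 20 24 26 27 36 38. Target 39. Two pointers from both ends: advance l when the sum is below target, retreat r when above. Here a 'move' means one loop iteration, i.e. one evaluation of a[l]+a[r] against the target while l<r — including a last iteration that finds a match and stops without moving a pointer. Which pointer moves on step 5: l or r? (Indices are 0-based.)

r

[0,16] -8+38=30 <39 → l++
[1,16] -5+38=33 <39 → l++
[2,16] -3+38=35 <39 → l++
[3,16] -1+38=37 <39 → l++
[4,16] 4+38=42 >39 → r--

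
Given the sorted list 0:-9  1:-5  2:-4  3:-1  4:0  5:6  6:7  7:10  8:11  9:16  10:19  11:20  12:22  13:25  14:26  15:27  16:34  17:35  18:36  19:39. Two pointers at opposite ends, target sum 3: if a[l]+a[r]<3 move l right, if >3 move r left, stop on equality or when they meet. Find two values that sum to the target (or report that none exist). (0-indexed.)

[0,19] -9+39=30 >3 → r--
[0,18] -9+36=27 >3 → r--
[0,17] -9+35=26 >3 → r--
[0,16] -9+34=25 >3 → r--
[0,15] -9+27=18 >3 → r--
[0,14] -9+26=17 >3 → r--
[0,13] -9+25=16 >3 → r--
[0,12] -9+22=13 >3 → r--
[0,11] -9+20=11 >3 → r--
[0,10] -9+19=10 >3 → r--
[0,9] -9+16=7 >3 → r--
[0,8] -9+11=2 <3 → l++
[1,8] -5+11=6 >3 → r--
[1,7] -5+10=5 >3 → r--
[1,6] -5+7=2 <3 → l++
[2,6] -4+7=3 → found

(-4, 7)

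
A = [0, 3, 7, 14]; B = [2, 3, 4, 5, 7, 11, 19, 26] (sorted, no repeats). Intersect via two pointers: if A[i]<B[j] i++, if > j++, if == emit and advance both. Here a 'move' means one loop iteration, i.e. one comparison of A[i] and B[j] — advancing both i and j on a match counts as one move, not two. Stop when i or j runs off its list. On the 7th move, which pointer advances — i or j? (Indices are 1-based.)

j

[i=1,j=1] 0<2 → i++
[i=2,j=1] 3>2 → j++
[i=2,j=2] 3==3 emit → i++,j++
[i=3,j=3] 7>4 → j++
[i=3,j=4] 7>5 → j++
[i=3,j=5] 7==7 emit → i++,j++
[i=4,j=6] 14>11 → j++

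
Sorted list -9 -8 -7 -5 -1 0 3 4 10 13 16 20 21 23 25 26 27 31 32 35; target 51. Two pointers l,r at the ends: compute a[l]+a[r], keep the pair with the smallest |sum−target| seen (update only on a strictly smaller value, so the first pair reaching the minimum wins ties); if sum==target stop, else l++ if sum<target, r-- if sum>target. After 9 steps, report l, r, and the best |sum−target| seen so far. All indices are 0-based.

l=9, r=19, best |Δ|=6

[0,19] -9+35=26 d=25 * → l++
[1,19] -8+35=27 d=24 * → l++
[2,19] -7+35=28 d=23 * → l++
[3,19] -5+35=30 d=21 * → l++
[4,19] -1+35=34 d=17 * → l++
[5,19] 0+35=35 d=16 * → l++
[6,19] 3+35=38 d=13 * → l++
[7,19] 4+35=39 d=12 * → l++
[8,19] 10+35=45 d=6 * → l++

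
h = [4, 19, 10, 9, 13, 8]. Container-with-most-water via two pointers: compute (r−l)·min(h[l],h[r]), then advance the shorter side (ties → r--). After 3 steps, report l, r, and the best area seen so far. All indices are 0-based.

l=1, r=3, best area=39

l=0 r=5: min(4,8)*5=20 best=20 *, l++
l=1 r=5: min(19,8)*4=32 best=32 *, r--
l=1 r=4: min(19,13)*3=39 best=39 *, r--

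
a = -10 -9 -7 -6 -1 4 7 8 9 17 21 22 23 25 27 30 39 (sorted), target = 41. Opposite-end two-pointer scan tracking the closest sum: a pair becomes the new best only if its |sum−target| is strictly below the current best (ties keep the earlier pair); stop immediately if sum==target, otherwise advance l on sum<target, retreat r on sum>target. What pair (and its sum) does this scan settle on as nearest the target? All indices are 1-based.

pair (17, 25) with sum 42 (|Δ|=1)

l=1 r=17: -10+39=29 d=12 *, l++
l=2 r=17: -9+39=30 d=11 *, l++
l=3 r=17: -7+39=32 d=9 *, l++
l=4 r=17: -6+39=33 d=8 *, l++
l=5 r=17: -1+39=38 d=3 *, l++
l=6 r=17: 4+39=43 d=2 *, r--
l=6 r=16: 4+30=34 d=7, l++
l=7 r=16: 7+30=37 d=4, l++
l=8 r=16: 8+30=38 d=3, l++
l=9 r=16: 9+30=39 d=2, l++
l=10 r=16: 17+30=47 d=6, r--
l=10 r=15: 17+27=44 d=3, r--
l=10 r=14: 17+25=42 d=1 *, r--
l=10 r=13: 17+23=40 d=1, l++
l=11 r=13: 21+23=44 d=3, r--
l=11 r=12: 21+22=43 d=2, r--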